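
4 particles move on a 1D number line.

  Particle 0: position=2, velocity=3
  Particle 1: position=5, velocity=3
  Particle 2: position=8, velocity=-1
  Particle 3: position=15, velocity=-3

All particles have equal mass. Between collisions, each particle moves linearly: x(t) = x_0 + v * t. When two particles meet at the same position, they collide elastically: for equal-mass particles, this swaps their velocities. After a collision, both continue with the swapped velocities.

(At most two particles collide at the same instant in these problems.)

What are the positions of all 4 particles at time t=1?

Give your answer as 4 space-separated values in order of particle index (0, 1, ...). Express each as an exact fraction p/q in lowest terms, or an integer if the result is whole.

Collision at t=3/4: particles 1 and 2 swap velocities; positions: p0=17/4 p1=29/4 p2=29/4 p3=51/4; velocities now: v0=3 v1=-1 v2=3 v3=-3
Advance to t=1 (no further collisions before then); velocities: v0=3 v1=-1 v2=3 v3=-3; positions = 5 7 8 12

Answer: 5 7 8 12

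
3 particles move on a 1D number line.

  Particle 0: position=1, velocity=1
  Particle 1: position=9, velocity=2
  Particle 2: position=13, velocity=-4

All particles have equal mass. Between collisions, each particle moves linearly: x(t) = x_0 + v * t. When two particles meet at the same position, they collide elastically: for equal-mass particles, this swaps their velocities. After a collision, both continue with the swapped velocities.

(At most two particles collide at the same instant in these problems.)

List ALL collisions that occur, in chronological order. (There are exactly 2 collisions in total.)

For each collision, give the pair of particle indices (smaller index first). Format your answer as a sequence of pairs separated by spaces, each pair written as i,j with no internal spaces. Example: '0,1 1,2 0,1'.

Answer: 1,2 0,1

Derivation:
Collision at t=2/3: particles 1 and 2 swap velocities; positions: p0=5/3 p1=31/3 p2=31/3; velocities now: v0=1 v1=-4 v2=2
Collision at t=12/5: particles 0 and 1 swap velocities; positions: p0=17/5 p1=17/5 p2=69/5; velocities now: v0=-4 v1=1 v2=2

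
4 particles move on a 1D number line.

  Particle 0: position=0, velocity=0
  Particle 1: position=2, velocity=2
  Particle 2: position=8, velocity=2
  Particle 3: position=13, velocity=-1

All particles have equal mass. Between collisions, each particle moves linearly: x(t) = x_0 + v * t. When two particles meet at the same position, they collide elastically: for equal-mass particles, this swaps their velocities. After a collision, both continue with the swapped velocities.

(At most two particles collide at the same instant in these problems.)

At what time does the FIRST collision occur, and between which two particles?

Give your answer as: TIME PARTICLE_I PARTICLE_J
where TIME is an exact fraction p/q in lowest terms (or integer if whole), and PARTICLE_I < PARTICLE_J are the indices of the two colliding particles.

Pair (0,1): pos 0,2 vel 0,2 -> not approaching (rel speed -2 <= 0)
Pair (1,2): pos 2,8 vel 2,2 -> not approaching (rel speed 0 <= 0)
Pair (2,3): pos 8,13 vel 2,-1 -> gap=5, closing at 3/unit, collide at t=5/3
Earliest collision: t=5/3 between 2 and 3

Answer: 5/3 2 3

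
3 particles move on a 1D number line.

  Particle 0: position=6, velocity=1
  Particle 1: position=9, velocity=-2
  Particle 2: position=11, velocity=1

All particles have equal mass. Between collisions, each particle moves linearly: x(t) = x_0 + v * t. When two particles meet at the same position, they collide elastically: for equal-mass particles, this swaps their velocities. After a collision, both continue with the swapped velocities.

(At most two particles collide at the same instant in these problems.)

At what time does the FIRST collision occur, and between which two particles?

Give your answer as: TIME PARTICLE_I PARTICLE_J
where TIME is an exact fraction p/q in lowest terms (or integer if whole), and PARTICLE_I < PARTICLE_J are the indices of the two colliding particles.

Pair (0,1): pos 6,9 vel 1,-2 -> gap=3, closing at 3/unit, collide at t=1
Pair (1,2): pos 9,11 vel -2,1 -> not approaching (rel speed -3 <= 0)
Earliest collision: t=1 between 0 and 1

Answer: 1 0 1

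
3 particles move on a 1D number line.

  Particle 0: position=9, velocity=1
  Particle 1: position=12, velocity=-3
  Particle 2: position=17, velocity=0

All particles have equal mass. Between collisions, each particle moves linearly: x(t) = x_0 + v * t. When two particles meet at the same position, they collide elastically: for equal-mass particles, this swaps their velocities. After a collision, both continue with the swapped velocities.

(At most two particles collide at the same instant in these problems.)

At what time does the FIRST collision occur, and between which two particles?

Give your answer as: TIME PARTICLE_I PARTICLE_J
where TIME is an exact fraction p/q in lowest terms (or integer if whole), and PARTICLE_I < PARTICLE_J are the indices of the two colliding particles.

Pair (0,1): pos 9,12 vel 1,-3 -> gap=3, closing at 4/unit, collide at t=3/4
Pair (1,2): pos 12,17 vel -3,0 -> not approaching (rel speed -3 <= 0)
Earliest collision: t=3/4 between 0 and 1

Answer: 3/4 0 1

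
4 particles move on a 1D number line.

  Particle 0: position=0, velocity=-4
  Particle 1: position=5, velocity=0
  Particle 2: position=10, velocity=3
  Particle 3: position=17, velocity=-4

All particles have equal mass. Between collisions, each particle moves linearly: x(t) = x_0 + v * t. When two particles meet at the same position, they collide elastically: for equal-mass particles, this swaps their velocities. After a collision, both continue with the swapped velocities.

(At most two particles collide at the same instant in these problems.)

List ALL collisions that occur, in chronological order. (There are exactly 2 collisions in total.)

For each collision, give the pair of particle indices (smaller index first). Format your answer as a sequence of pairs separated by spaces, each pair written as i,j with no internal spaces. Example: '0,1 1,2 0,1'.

Answer: 2,3 1,2

Derivation:
Collision at t=1: particles 2 and 3 swap velocities; positions: p0=-4 p1=5 p2=13 p3=13; velocities now: v0=-4 v1=0 v2=-4 v3=3
Collision at t=3: particles 1 and 2 swap velocities; positions: p0=-12 p1=5 p2=5 p3=19; velocities now: v0=-4 v1=-4 v2=0 v3=3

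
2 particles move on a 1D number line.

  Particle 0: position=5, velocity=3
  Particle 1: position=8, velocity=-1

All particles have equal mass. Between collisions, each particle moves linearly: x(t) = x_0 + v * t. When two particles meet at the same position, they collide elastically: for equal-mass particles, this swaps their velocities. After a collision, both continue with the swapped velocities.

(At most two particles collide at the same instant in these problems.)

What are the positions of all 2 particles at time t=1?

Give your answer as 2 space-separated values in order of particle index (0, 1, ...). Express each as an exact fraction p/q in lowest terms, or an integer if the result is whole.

Answer: 7 8

Derivation:
Collision at t=3/4: particles 0 and 1 swap velocities; positions: p0=29/4 p1=29/4; velocities now: v0=-1 v1=3
Advance to t=1 (no further collisions before then); velocities: v0=-1 v1=3; positions = 7 8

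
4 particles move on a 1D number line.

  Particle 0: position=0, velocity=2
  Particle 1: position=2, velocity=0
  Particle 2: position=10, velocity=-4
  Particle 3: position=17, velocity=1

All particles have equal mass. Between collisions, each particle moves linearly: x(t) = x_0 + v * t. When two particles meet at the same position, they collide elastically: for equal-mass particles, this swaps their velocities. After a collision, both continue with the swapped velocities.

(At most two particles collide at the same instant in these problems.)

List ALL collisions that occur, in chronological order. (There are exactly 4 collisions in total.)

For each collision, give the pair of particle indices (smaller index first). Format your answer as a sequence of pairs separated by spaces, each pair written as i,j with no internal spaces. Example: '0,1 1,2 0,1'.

Answer: 0,1 1,2 0,1 2,3

Derivation:
Collision at t=1: particles 0 and 1 swap velocities; positions: p0=2 p1=2 p2=6 p3=18; velocities now: v0=0 v1=2 v2=-4 v3=1
Collision at t=5/3: particles 1 and 2 swap velocities; positions: p0=2 p1=10/3 p2=10/3 p3=56/3; velocities now: v0=0 v1=-4 v2=2 v3=1
Collision at t=2: particles 0 and 1 swap velocities; positions: p0=2 p1=2 p2=4 p3=19; velocities now: v0=-4 v1=0 v2=2 v3=1
Collision at t=17: particles 2 and 3 swap velocities; positions: p0=-58 p1=2 p2=34 p3=34; velocities now: v0=-4 v1=0 v2=1 v3=2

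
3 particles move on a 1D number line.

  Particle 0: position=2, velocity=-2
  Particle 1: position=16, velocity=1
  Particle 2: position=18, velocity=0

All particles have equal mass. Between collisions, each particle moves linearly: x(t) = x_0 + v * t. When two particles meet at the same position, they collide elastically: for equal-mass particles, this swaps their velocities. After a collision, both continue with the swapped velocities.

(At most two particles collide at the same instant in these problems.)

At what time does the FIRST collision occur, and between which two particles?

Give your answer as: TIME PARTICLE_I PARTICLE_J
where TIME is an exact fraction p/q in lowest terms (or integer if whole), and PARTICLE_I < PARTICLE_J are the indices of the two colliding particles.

Pair (0,1): pos 2,16 vel -2,1 -> not approaching (rel speed -3 <= 0)
Pair (1,2): pos 16,18 vel 1,0 -> gap=2, closing at 1/unit, collide at t=2
Earliest collision: t=2 between 1 and 2

Answer: 2 1 2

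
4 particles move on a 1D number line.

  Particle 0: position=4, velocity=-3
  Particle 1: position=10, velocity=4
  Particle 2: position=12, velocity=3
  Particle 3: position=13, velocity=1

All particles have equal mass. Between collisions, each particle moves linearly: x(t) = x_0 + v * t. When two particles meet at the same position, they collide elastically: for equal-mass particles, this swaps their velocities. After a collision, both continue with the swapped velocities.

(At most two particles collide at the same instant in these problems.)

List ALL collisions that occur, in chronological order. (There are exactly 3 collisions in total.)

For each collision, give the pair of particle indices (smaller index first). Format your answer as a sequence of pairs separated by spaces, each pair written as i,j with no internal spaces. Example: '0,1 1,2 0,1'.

Collision at t=1/2: particles 2 and 3 swap velocities; positions: p0=5/2 p1=12 p2=27/2 p3=27/2; velocities now: v0=-3 v1=4 v2=1 v3=3
Collision at t=1: particles 1 and 2 swap velocities; positions: p0=1 p1=14 p2=14 p3=15; velocities now: v0=-3 v1=1 v2=4 v3=3
Collision at t=2: particles 2 and 3 swap velocities; positions: p0=-2 p1=15 p2=18 p3=18; velocities now: v0=-3 v1=1 v2=3 v3=4

Answer: 2,3 1,2 2,3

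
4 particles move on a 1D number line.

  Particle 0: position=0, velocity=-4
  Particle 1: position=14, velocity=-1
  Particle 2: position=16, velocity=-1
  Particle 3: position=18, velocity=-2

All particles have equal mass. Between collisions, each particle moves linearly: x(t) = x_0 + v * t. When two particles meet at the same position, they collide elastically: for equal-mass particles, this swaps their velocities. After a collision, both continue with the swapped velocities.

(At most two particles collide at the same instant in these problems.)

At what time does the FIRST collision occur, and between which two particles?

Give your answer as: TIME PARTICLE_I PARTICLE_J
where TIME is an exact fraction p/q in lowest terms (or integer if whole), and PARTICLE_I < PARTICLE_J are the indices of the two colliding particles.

Answer: 2 2 3

Derivation:
Pair (0,1): pos 0,14 vel -4,-1 -> not approaching (rel speed -3 <= 0)
Pair (1,2): pos 14,16 vel -1,-1 -> not approaching (rel speed 0 <= 0)
Pair (2,3): pos 16,18 vel -1,-2 -> gap=2, closing at 1/unit, collide at t=2
Earliest collision: t=2 between 2 and 3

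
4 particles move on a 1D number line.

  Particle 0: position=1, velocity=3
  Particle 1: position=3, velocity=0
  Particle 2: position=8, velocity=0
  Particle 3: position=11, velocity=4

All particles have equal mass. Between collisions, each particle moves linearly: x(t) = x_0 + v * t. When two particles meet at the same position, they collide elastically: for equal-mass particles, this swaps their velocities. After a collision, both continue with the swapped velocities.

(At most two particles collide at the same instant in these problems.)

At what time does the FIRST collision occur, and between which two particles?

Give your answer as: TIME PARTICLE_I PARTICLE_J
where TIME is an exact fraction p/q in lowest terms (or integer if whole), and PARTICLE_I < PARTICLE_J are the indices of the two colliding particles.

Pair (0,1): pos 1,3 vel 3,0 -> gap=2, closing at 3/unit, collide at t=2/3
Pair (1,2): pos 3,8 vel 0,0 -> not approaching (rel speed 0 <= 0)
Pair (2,3): pos 8,11 vel 0,4 -> not approaching (rel speed -4 <= 0)
Earliest collision: t=2/3 between 0 and 1

Answer: 2/3 0 1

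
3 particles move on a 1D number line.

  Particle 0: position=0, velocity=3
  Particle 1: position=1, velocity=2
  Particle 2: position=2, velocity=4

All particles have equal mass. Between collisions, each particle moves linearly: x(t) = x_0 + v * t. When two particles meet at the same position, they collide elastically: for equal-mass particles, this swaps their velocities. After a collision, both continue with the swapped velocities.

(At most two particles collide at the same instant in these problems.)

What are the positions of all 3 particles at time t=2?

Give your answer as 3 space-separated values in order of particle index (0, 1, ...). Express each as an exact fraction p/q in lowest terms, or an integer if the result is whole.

Answer: 5 6 10

Derivation:
Collision at t=1: particles 0 and 1 swap velocities; positions: p0=3 p1=3 p2=6; velocities now: v0=2 v1=3 v2=4
Advance to t=2 (no further collisions before then); velocities: v0=2 v1=3 v2=4; positions = 5 6 10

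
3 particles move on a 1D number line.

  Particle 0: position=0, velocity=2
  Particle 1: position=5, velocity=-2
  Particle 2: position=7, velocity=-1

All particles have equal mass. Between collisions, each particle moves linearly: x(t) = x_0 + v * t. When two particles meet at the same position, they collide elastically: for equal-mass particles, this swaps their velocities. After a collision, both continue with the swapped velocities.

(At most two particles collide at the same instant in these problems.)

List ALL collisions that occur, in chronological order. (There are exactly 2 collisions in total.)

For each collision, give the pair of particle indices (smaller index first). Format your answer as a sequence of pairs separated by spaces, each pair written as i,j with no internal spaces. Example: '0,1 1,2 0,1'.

Collision at t=5/4: particles 0 and 1 swap velocities; positions: p0=5/2 p1=5/2 p2=23/4; velocities now: v0=-2 v1=2 v2=-1
Collision at t=7/3: particles 1 and 2 swap velocities; positions: p0=1/3 p1=14/3 p2=14/3; velocities now: v0=-2 v1=-1 v2=2

Answer: 0,1 1,2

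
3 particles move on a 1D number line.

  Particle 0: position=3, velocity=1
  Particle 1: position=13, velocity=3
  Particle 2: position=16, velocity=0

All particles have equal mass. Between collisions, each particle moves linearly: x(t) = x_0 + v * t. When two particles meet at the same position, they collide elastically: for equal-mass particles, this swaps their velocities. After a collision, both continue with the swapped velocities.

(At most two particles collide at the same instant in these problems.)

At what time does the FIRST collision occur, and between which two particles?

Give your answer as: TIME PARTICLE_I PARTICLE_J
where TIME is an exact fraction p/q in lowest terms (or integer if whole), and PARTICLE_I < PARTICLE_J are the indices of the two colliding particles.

Answer: 1 1 2

Derivation:
Pair (0,1): pos 3,13 vel 1,3 -> not approaching (rel speed -2 <= 0)
Pair (1,2): pos 13,16 vel 3,0 -> gap=3, closing at 3/unit, collide at t=1
Earliest collision: t=1 between 1 and 2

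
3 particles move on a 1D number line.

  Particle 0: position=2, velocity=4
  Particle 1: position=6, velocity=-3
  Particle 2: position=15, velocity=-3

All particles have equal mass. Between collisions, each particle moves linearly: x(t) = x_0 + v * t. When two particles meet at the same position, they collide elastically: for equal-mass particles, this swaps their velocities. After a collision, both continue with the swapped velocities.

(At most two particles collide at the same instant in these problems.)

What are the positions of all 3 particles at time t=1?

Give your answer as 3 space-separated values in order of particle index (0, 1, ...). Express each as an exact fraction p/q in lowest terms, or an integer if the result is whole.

Answer: 3 6 12

Derivation:
Collision at t=4/7: particles 0 and 1 swap velocities; positions: p0=30/7 p1=30/7 p2=93/7; velocities now: v0=-3 v1=4 v2=-3
Advance to t=1 (no further collisions before then); velocities: v0=-3 v1=4 v2=-3; positions = 3 6 12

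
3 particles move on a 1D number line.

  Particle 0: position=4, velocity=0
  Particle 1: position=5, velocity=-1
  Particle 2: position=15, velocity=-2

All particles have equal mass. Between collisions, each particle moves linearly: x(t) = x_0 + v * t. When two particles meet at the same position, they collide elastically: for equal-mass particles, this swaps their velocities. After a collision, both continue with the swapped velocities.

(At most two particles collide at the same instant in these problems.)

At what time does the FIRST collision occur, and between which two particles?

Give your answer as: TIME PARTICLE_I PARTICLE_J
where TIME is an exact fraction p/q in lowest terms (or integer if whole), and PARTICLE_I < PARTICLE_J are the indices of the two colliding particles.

Pair (0,1): pos 4,5 vel 0,-1 -> gap=1, closing at 1/unit, collide at t=1
Pair (1,2): pos 5,15 vel -1,-2 -> gap=10, closing at 1/unit, collide at t=10
Earliest collision: t=1 between 0 and 1

Answer: 1 0 1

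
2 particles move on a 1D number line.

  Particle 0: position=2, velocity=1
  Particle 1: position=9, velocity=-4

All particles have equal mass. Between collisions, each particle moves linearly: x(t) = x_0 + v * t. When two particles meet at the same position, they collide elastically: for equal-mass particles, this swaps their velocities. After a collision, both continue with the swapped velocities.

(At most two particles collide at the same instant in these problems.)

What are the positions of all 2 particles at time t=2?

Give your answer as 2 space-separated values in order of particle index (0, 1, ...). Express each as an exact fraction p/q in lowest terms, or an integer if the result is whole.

Collision at t=7/5: particles 0 and 1 swap velocities; positions: p0=17/5 p1=17/5; velocities now: v0=-4 v1=1
Advance to t=2 (no further collisions before then); velocities: v0=-4 v1=1; positions = 1 4

Answer: 1 4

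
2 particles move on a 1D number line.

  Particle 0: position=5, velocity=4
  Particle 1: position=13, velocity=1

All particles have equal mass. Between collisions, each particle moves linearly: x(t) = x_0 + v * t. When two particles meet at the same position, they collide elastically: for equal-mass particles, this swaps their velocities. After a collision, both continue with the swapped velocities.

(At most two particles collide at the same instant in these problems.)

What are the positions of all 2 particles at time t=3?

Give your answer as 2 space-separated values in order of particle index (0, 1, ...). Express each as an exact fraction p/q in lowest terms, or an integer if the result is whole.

Answer: 16 17

Derivation:
Collision at t=8/3: particles 0 and 1 swap velocities; positions: p0=47/3 p1=47/3; velocities now: v0=1 v1=4
Advance to t=3 (no further collisions before then); velocities: v0=1 v1=4; positions = 16 17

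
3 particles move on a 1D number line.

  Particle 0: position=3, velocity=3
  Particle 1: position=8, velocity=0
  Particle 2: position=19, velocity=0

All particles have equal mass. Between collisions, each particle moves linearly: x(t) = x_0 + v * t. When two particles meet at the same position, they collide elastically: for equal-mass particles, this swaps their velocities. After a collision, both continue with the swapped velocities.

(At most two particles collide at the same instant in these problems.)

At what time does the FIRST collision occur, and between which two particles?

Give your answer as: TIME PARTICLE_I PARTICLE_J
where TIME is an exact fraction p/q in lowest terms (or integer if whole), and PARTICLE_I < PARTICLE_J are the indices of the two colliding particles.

Pair (0,1): pos 3,8 vel 3,0 -> gap=5, closing at 3/unit, collide at t=5/3
Pair (1,2): pos 8,19 vel 0,0 -> not approaching (rel speed 0 <= 0)
Earliest collision: t=5/3 between 0 and 1

Answer: 5/3 0 1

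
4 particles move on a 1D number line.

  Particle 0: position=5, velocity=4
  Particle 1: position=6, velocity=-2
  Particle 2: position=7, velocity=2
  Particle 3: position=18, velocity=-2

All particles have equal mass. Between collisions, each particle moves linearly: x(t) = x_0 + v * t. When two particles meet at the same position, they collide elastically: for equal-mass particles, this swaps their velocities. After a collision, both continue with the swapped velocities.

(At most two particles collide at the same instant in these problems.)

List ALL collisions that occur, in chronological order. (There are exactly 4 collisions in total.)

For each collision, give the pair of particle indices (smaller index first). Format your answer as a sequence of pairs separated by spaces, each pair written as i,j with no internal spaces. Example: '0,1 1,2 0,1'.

Collision at t=1/6: particles 0 and 1 swap velocities; positions: p0=17/3 p1=17/3 p2=22/3 p3=53/3; velocities now: v0=-2 v1=4 v2=2 v3=-2
Collision at t=1: particles 1 and 2 swap velocities; positions: p0=4 p1=9 p2=9 p3=16; velocities now: v0=-2 v1=2 v2=4 v3=-2
Collision at t=13/6: particles 2 and 3 swap velocities; positions: p0=5/3 p1=34/3 p2=41/3 p3=41/3; velocities now: v0=-2 v1=2 v2=-2 v3=4
Collision at t=11/4: particles 1 and 2 swap velocities; positions: p0=1/2 p1=25/2 p2=25/2 p3=16; velocities now: v0=-2 v1=-2 v2=2 v3=4

Answer: 0,1 1,2 2,3 1,2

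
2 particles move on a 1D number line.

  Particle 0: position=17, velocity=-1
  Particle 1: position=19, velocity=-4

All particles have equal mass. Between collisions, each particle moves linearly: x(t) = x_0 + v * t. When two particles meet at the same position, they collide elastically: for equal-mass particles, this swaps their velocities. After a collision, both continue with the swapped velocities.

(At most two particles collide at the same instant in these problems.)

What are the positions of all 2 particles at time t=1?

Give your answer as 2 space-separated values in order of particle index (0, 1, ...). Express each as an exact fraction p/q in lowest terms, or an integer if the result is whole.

Collision at t=2/3: particles 0 and 1 swap velocities; positions: p0=49/3 p1=49/3; velocities now: v0=-4 v1=-1
Advance to t=1 (no further collisions before then); velocities: v0=-4 v1=-1; positions = 15 16

Answer: 15 16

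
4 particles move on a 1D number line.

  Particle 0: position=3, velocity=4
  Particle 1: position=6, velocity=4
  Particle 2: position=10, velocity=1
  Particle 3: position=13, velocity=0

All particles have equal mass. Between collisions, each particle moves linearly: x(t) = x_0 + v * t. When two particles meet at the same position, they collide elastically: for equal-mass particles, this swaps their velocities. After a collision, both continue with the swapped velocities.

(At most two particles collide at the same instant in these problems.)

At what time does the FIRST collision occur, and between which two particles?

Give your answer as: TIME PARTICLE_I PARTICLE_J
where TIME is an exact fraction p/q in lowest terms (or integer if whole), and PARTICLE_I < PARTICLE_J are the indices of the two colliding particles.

Answer: 4/3 1 2

Derivation:
Pair (0,1): pos 3,6 vel 4,4 -> not approaching (rel speed 0 <= 0)
Pair (1,2): pos 6,10 vel 4,1 -> gap=4, closing at 3/unit, collide at t=4/3
Pair (2,3): pos 10,13 vel 1,0 -> gap=3, closing at 1/unit, collide at t=3
Earliest collision: t=4/3 between 1 and 2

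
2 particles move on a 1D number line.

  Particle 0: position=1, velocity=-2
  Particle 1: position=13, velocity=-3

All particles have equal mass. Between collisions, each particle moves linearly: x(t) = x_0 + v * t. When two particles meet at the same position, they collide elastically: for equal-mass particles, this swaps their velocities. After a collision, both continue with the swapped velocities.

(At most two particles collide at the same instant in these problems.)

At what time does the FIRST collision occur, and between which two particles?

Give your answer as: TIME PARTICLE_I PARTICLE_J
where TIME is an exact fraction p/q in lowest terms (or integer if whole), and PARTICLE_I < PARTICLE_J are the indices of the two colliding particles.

Answer: 12 0 1

Derivation:
Pair (0,1): pos 1,13 vel -2,-3 -> gap=12, closing at 1/unit, collide at t=12
Earliest collision: t=12 between 0 and 1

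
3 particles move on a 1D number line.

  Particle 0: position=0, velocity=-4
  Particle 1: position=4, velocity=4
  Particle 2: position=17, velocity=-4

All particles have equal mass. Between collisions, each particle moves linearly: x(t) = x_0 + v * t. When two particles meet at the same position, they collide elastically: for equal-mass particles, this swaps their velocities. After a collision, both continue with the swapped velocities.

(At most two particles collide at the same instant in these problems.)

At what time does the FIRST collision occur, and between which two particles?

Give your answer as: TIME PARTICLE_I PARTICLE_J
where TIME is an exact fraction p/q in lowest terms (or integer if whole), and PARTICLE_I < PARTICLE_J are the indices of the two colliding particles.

Pair (0,1): pos 0,4 vel -4,4 -> not approaching (rel speed -8 <= 0)
Pair (1,2): pos 4,17 vel 4,-4 -> gap=13, closing at 8/unit, collide at t=13/8
Earliest collision: t=13/8 between 1 and 2

Answer: 13/8 1 2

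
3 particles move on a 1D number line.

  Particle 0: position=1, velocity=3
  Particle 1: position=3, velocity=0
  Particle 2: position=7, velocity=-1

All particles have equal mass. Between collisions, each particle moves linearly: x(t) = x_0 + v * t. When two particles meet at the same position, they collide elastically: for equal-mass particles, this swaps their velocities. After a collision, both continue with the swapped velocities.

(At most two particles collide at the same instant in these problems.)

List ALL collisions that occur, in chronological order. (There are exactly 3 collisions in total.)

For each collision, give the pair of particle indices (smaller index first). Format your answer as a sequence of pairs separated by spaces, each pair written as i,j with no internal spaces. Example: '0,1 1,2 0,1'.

Answer: 0,1 1,2 0,1

Derivation:
Collision at t=2/3: particles 0 and 1 swap velocities; positions: p0=3 p1=3 p2=19/3; velocities now: v0=0 v1=3 v2=-1
Collision at t=3/2: particles 1 and 2 swap velocities; positions: p0=3 p1=11/2 p2=11/2; velocities now: v0=0 v1=-1 v2=3
Collision at t=4: particles 0 and 1 swap velocities; positions: p0=3 p1=3 p2=13; velocities now: v0=-1 v1=0 v2=3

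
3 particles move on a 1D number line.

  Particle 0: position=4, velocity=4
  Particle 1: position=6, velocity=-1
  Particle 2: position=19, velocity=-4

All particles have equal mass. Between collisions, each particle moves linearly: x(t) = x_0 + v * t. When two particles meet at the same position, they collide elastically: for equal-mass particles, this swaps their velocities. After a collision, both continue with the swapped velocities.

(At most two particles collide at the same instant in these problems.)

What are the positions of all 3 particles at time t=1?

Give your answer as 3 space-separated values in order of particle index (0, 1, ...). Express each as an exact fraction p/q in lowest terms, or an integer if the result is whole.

Collision at t=2/5: particles 0 and 1 swap velocities; positions: p0=28/5 p1=28/5 p2=87/5; velocities now: v0=-1 v1=4 v2=-4
Advance to t=1 (no further collisions before then); velocities: v0=-1 v1=4 v2=-4; positions = 5 8 15

Answer: 5 8 15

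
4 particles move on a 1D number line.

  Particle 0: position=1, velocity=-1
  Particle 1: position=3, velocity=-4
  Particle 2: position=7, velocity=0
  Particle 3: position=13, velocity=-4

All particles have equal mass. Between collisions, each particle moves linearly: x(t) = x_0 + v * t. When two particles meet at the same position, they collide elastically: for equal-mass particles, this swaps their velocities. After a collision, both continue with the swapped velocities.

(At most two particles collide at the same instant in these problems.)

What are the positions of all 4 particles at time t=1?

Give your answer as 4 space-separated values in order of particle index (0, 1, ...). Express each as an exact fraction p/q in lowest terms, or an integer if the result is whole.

Answer: -1 0 7 9

Derivation:
Collision at t=2/3: particles 0 and 1 swap velocities; positions: p0=1/3 p1=1/3 p2=7 p3=31/3; velocities now: v0=-4 v1=-1 v2=0 v3=-4
Advance to t=1 (no further collisions before then); velocities: v0=-4 v1=-1 v2=0 v3=-4; positions = -1 0 7 9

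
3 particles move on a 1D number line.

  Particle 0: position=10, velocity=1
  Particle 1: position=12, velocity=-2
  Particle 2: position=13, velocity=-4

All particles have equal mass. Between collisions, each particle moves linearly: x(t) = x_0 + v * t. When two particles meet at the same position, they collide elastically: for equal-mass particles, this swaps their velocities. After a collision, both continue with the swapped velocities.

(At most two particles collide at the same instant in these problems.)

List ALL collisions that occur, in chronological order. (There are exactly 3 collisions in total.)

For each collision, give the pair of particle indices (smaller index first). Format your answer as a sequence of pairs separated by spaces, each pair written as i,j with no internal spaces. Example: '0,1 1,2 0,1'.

Collision at t=1/2: particles 1 and 2 swap velocities; positions: p0=21/2 p1=11 p2=11; velocities now: v0=1 v1=-4 v2=-2
Collision at t=3/5: particles 0 and 1 swap velocities; positions: p0=53/5 p1=53/5 p2=54/5; velocities now: v0=-4 v1=1 v2=-2
Collision at t=2/3: particles 1 and 2 swap velocities; positions: p0=31/3 p1=32/3 p2=32/3; velocities now: v0=-4 v1=-2 v2=1

Answer: 1,2 0,1 1,2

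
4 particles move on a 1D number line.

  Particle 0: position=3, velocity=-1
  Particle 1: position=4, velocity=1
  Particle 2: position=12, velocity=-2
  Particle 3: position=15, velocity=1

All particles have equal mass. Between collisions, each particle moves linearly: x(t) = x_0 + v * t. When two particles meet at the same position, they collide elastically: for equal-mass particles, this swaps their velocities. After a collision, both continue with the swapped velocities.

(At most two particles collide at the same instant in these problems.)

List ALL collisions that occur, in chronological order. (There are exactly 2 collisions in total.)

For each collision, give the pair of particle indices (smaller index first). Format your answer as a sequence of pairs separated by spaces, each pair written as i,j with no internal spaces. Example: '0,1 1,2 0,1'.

Answer: 1,2 0,1

Derivation:
Collision at t=8/3: particles 1 and 2 swap velocities; positions: p0=1/3 p1=20/3 p2=20/3 p3=53/3; velocities now: v0=-1 v1=-2 v2=1 v3=1
Collision at t=9: particles 0 and 1 swap velocities; positions: p0=-6 p1=-6 p2=13 p3=24; velocities now: v0=-2 v1=-1 v2=1 v3=1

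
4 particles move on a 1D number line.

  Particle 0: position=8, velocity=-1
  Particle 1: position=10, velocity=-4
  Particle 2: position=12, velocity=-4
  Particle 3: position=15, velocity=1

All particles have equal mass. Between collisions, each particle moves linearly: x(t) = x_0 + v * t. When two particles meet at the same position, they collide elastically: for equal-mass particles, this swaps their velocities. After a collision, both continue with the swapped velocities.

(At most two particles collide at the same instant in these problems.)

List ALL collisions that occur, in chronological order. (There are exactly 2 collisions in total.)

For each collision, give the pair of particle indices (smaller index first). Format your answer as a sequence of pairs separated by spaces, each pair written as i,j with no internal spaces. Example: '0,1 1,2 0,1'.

Collision at t=2/3: particles 0 and 1 swap velocities; positions: p0=22/3 p1=22/3 p2=28/3 p3=47/3; velocities now: v0=-4 v1=-1 v2=-4 v3=1
Collision at t=4/3: particles 1 and 2 swap velocities; positions: p0=14/3 p1=20/3 p2=20/3 p3=49/3; velocities now: v0=-4 v1=-4 v2=-1 v3=1

Answer: 0,1 1,2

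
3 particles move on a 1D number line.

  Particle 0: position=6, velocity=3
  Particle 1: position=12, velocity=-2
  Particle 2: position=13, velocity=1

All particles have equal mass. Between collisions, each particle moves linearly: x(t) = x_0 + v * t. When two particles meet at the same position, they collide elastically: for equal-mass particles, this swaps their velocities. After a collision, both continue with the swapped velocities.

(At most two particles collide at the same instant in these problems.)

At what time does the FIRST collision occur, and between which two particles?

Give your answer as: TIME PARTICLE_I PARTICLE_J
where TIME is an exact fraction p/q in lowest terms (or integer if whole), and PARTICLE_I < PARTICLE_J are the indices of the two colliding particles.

Pair (0,1): pos 6,12 vel 3,-2 -> gap=6, closing at 5/unit, collide at t=6/5
Pair (1,2): pos 12,13 vel -2,1 -> not approaching (rel speed -3 <= 0)
Earliest collision: t=6/5 between 0 and 1

Answer: 6/5 0 1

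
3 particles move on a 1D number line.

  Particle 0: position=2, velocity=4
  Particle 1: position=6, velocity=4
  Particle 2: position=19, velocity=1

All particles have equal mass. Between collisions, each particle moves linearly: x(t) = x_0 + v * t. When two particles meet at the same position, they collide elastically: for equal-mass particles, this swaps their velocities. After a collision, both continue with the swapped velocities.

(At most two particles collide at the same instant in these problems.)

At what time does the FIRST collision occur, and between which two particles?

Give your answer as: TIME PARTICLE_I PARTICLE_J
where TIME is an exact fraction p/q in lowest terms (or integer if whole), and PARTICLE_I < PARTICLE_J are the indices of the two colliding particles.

Answer: 13/3 1 2

Derivation:
Pair (0,1): pos 2,6 vel 4,4 -> not approaching (rel speed 0 <= 0)
Pair (1,2): pos 6,19 vel 4,1 -> gap=13, closing at 3/unit, collide at t=13/3
Earliest collision: t=13/3 between 1 and 2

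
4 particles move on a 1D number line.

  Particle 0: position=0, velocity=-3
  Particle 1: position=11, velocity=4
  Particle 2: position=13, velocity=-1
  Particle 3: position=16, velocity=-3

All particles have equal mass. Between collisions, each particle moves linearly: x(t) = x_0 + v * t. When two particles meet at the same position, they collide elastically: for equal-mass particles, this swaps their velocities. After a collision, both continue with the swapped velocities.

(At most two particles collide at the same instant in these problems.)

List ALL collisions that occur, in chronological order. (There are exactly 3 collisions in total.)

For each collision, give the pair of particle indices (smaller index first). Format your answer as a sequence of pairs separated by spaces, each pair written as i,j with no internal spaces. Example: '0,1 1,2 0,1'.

Collision at t=2/5: particles 1 and 2 swap velocities; positions: p0=-6/5 p1=63/5 p2=63/5 p3=74/5; velocities now: v0=-3 v1=-1 v2=4 v3=-3
Collision at t=5/7: particles 2 and 3 swap velocities; positions: p0=-15/7 p1=86/7 p2=97/7 p3=97/7; velocities now: v0=-3 v1=-1 v2=-3 v3=4
Collision at t=3/2: particles 1 and 2 swap velocities; positions: p0=-9/2 p1=23/2 p2=23/2 p3=17; velocities now: v0=-3 v1=-3 v2=-1 v3=4

Answer: 1,2 2,3 1,2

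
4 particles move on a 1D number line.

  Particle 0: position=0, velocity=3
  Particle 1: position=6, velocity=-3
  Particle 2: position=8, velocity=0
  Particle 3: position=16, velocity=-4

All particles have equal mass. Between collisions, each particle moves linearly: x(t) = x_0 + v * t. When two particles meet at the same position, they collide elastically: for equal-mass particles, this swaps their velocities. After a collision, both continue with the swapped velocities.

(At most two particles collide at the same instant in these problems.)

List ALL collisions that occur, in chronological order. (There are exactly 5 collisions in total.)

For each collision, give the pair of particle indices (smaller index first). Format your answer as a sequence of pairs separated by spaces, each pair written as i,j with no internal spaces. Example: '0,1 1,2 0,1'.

Answer: 0,1 2,3 1,2 2,3 0,1

Derivation:
Collision at t=1: particles 0 and 1 swap velocities; positions: p0=3 p1=3 p2=8 p3=12; velocities now: v0=-3 v1=3 v2=0 v3=-4
Collision at t=2: particles 2 and 3 swap velocities; positions: p0=0 p1=6 p2=8 p3=8; velocities now: v0=-3 v1=3 v2=-4 v3=0
Collision at t=16/7: particles 1 and 2 swap velocities; positions: p0=-6/7 p1=48/7 p2=48/7 p3=8; velocities now: v0=-3 v1=-4 v2=3 v3=0
Collision at t=8/3: particles 2 and 3 swap velocities; positions: p0=-2 p1=16/3 p2=8 p3=8; velocities now: v0=-3 v1=-4 v2=0 v3=3
Collision at t=10: particles 0 and 1 swap velocities; positions: p0=-24 p1=-24 p2=8 p3=30; velocities now: v0=-4 v1=-3 v2=0 v3=3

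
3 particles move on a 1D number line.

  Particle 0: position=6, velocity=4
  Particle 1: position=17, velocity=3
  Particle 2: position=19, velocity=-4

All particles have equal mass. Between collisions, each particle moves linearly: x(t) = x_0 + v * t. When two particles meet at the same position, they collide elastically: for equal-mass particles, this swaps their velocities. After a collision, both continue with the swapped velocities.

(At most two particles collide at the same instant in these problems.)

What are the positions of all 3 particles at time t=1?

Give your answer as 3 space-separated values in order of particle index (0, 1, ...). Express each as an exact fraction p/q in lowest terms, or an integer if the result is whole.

Answer: 10 15 20

Derivation:
Collision at t=2/7: particles 1 and 2 swap velocities; positions: p0=50/7 p1=125/7 p2=125/7; velocities now: v0=4 v1=-4 v2=3
Advance to t=1 (no further collisions before then); velocities: v0=4 v1=-4 v2=3; positions = 10 15 20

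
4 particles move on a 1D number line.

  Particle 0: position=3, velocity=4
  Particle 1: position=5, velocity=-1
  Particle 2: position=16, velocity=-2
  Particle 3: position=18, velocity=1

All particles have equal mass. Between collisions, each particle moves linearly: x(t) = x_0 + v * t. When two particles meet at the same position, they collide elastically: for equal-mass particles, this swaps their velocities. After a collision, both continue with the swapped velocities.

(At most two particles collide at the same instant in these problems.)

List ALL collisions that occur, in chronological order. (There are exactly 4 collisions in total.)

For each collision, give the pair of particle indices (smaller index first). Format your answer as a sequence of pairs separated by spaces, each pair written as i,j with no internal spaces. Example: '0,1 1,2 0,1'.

Answer: 0,1 1,2 2,3 0,1

Derivation:
Collision at t=2/5: particles 0 and 1 swap velocities; positions: p0=23/5 p1=23/5 p2=76/5 p3=92/5; velocities now: v0=-1 v1=4 v2=-2 v3=1
Collision at t=13/6: particles 1 and 2 swap velocities; positions: p0=17/6 p1=35/3 p2=35/3 p3=121/6; velocities now: v0=-1 v1=-2 v2=4 v3=1
Collision at t=5: particles 2 and 3 swap velocities; positions: p0=0 p1=6 p2=23 p3=23; velocities now: v0=-1 v1=-2 v2=1 v3=4
Collision at t=11: particles 0 and 1 swap velocities; positions: p0=-6 p1=-6 p2=29 p3=47; velocities now: v0=-2 v1=-1 v2=1 v3=4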